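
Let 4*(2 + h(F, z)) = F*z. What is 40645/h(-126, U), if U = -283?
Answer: 16258/3565 ≈ 4.5604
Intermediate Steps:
h(F, z) = -2 + F*z/4 (h(F, z) = -2 + (F*z)/4 = -2 + F*z/4)
40645/h(-126, U) = 40645/(-2 + (¼)*(-126)*(-283)) = 40645/(-2 + 17829/2) = 40645/(17825/2) = 40645*(2/17825) = 16258/3565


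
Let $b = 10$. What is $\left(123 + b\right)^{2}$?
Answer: $17689$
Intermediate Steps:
$\left(123 + b\right)^{2} = \left(123 + 10\right)^{2} = 133^{2} = 17689$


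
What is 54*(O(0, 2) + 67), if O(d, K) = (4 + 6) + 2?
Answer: 4266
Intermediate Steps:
O(d, K) = 12 (O(d, K) = 10 + 2 = 12)
54*(O(0, 2) + 67) = 54*(12 + 67) = 54*79 = 4266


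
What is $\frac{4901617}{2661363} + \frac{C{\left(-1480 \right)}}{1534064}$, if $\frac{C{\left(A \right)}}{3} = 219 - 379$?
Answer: $\frac{469882295453}{255168823077} \approx 1.8415$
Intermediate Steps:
$C{\left(A \right)} = -480$ ($C{\left(A \right)} = 3 \left(219 - 379\right) = 3 \left(-160\right) = -480$)
$\frac{4901617}{2661363} + \frac{C{\left(-1480 \right)}}{1534064} = \frac{4901617}{2661363} - \frac{480}{1534064} = 4901617 \cdot \frac{1}{2661363} - \frac{30}{95879} = \frac{4901617}{2661363} - \frac{30}{95879} = \frac{469882295453}{255168823077}$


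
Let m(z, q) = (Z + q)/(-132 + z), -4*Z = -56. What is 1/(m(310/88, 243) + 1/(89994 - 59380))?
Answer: -173060942/346177459 ≈ -0.49992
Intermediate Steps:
Z = 14 (Z = -¼*(-56) = 14)
m(z, q) = (14 + q)/(-132 + z)
1/(m(310/88, 243) + 1/(89994 - 59380)) = 1/((14 + 243)/(-132 + 310/88) + 1/(89994 - 59380)) = 1/(257/(-132 + 310*(1/88)) + 1/30614) = 1/(257/(-132 + 155/44) + 1/30614) = 1/(257/(-5653/44) + 1/30614) = 1/(-44/5653*257 + 1/30614) = 1/(-11308/5653 + 1/30614) = 1/(-346177459/173060942) = -173060942/346177459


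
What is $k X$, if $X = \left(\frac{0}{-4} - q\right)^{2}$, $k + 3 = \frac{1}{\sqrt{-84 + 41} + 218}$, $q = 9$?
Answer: $\frac{81 \left(- 3 \sqrt{43} + 653 i\right)}{\sqrt{43} - 218 i} \approx -242.63 - 0.011166 i$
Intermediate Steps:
$k = -3 + \frac{1}{218 + i \sqrt{43}}$ ($k = -3 + \frac{1}{\sqrt{-84 + 41} + 218} = -3 + \frac{1}{\sqrt{-43} + 218} = -3 + \frac{1}{i \sqrt{43} + 218} = -3 + \frac{1}{218 + i \sqrt{43}} \approx -2.9954 - 0.00013786 i$)
$X = 81$ ($X = \left(\frac{0}{-4} - 9\right)^{2} = \left(0 \left(- \frac{1}{4}\right) - 9\right)^{2} = \left(0 - 9\right)^{2} = \left(-9\right)^{2} = 81$)
$k X = \frac{- 3 \sqrt{43} + 653 i}{\sqrt{43} - 218 i} 81 = \frac{81 \left(- 3 \sqrt{43} + 653 i\right)}{\sqrt{43} - 218 i}$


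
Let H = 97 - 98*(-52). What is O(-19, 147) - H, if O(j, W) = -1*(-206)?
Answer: -4987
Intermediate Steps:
O(j, W) = 206
H = 5193 (H = 97 + 5096 = 5193)
O(-19, 147) - H = 206 - 1*5193 = 206 - 5193 = -4987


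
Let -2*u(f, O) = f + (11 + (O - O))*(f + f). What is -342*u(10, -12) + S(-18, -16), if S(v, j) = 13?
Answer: 39343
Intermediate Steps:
u(f, O) = -23*f/2 (u(f, O) = -(f + (11 + (O - O))*(f + f))/2 = -(f + (11 + 0)*(2*f))/2 = -(f + 11*(2*f))/2 = -(f + 22*f)/2 = -23*f/2)
-342*u(10, -12) + S(-18, -16) = -(-3933)*10 + 13 = -342*(-115) + 13 = 39330 + 13 = 39343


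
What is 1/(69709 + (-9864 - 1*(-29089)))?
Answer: 1/88934 ≈ 1.1244e-5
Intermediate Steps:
1/(69709 + (-9864 - 1*(-29089))) = 1/(69709 + (-9864 + 29089)) = 1/(69709 + 19225) = 1/88934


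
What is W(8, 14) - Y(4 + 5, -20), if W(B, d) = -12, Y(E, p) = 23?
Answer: -35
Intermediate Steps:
W(8, 14) - Y(4 + 5, -20) = -12 - 1*23 = -12 - 23 = -35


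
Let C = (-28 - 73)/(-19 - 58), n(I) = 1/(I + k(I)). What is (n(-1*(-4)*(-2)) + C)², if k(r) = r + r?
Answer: 5508409/3415104 ≈ 1.6130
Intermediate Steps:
k(r) = 2*r
n(I) = 1/(3*I) (n(I) = 1/(I + 2*I) = 1/(3*I))
C = 101/77 (C = -101/(-77) = -101*(-1/77) = 101/77 ≈ 1.3117)
(n(-1*(-4)*(-2)) + C)² = (1/(3*((-1*(-4)*(-2)))) + 101/77)² = (1/(3*((4*(-2)))) + 101/77)² = ((⅓)/(-8) + 101/77)² = ((⅓)*(-⅛) + 101/77)² = (-1/24 + 101/77)² = (2347/1848)² = 5508409/3415104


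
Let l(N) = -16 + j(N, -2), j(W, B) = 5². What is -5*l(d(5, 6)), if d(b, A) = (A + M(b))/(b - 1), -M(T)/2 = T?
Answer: -45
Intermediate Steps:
M(T) = -2*T
j(W, B) = 25
d(b, A) = (A - 2*b)/(-1 + b) (d(b, A) = (A - 2*b)/(b - 1) = (A - 2*b)/(-1 + b))
l(N) = 9 (l(N) = -16 + 25 = 9)
-5*l(d(5, 6)) = -5*9 = -45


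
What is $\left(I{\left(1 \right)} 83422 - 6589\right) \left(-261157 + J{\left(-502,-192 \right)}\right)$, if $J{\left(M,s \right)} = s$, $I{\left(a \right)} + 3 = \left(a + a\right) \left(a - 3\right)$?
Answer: $154337822507$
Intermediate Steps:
$I{\left(a \right)} = -3 + 2 a \left(-3 + a\right)$ ($I{\left(a \right)} = -3 + \left(a + a\right) \left(a - 3\right) = -3 + 2 a \left(-3 + a\right)$)
$\left(I{\left(1 \right)} 83422 - 6589\right) \left(-261157 + J{\left(-502,-192 \right)}\right) = \left(\left(-3 - 6 + 2 \cdot 1^{2}\right) 83422 - 6589\right) \left(-261157 - 192\right) = \left(\left(-3 - 6 + 2 \cdot 1\right) 83422 - 6589\right) \left(-261349\right) = \left(\left(-3 - 6 + 2\right) 83422 - 6589\right) \left(-261349\right) = \left(\left(-7\right) 83422 - 6589\right) \left(-261349\right) = \left(-583954 - 6589\right) \left(-261349\right) = \left(-590543\right) \left(-261349\right) = 154337822507$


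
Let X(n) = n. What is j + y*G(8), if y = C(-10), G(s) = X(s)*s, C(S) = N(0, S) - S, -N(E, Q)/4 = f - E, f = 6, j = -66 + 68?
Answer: -894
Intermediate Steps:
j = 2
N(E, Q) = -24 + 4*E (N(E, Q) = -4*(6 - E) = -24 + 4*E)
C(S) = -24 - S (C(S) = (-24 + 4*0) - S = (-24 + 0) - S = -24 - S)
G(s) = s² (G(s) = s*s = s²)
y = -14 (y = -24 - 1*(-10) = -24 + 10 = -14)
j + y*G(8) = 2 - 14*8² = 2 - 14*64 = 2 - 896 = -894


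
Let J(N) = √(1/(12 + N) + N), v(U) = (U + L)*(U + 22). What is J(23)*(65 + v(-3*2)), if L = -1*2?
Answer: -9*√28210/5 ≈ -302.33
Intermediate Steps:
L = -2
v(U) = (-2 + U)*(22 + U) (v(U) = (U - 2)*(U + 22) = (-2 + U)*(22 + U))
J(N) = √(N + 1/(12 + N))
J(23)*(65 + v(-3*2)) = √((1 + 23*(12 + 23))/(12 + 23))*(65 + (-44 + (-3*2)² + 20*(-3*2))) = √((1 + 23*35)/35)*(65 + (-44 + (-6)² + 20*(-6))) = √((1 + 805)/35)*(65 + (-44 + 36 - 120)) = √((1/35)*806)*(65 - 128) = √(806/35)*(-63) = (√28210/35)*(-63) = -9*√28210/5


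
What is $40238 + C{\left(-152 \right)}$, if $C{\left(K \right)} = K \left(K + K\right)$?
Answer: $86446$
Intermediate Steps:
$C{\left(K \right)} = 2 K^{2}$ ($C{\left(K \right)} = K 2 K = 2 K^{2}$)
$40238 + C{\left(-152 \right)} = 40238 + 2 \left(-152\right)^{2} = 40238 + 2 \cdot 23104 = 40238 + 46208 = 86446$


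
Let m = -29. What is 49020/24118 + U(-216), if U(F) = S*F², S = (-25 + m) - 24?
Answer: -43884702402/12059 ≈ -3.6392e+6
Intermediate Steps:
S = -78 (S = (-25 - 29) - 24 = -54 - 24 = -78)
U(F) = -78*F²
49020/24118 + U(-216) = 49020/24118 - 78*(-216)² = 49020*(1/24118) - 78*46656 = 24510/12059 - 3639168 = -43884702402/12059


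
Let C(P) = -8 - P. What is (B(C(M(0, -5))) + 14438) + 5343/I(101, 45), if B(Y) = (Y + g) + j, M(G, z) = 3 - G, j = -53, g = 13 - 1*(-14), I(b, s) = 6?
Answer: 30583/2 ≈ 15292.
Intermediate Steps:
g = 27 (g = 13 + 14 = 27)
B(Y) = -26 + Y (B(Y) = (Y + 27) - 53 = (27 + Y) - 53 = -26 + Y)
(B(C(M(0, -5))) + 14438) + 5343/I(101, 45) = ((-26 + (-8 - (3 - 1*0))) + 14438) + 5343/6 = ((-26 + (-8 - (3 + 0))) + 14438) + 5343*(⅙) = ((-26 + (-8 - 1*3)) + 14438) + 1781/2 = ((-26 + (-8 - 3)) + 14438) + 1781/2 = ((-26 - 11) + 14438) + 1781/2 = (-37 + 14438) + 1781/2 = 14401 + 1781/2 = 30583/2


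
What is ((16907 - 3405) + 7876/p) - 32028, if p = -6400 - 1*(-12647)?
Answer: -115724046/6247 ≈ -18525.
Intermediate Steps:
p = 6247 (p = -6400 + 12647 = 6247)
((16907 - 3405) + 7876/p) - 32028 = ((16907 - 3405) + 7876/6247) - 32028 = (13502 + 7876*(1/6247)) - 32028 = (13502 + 7876/6247) - 32028 = 84354870/6247 - 32028 = -115724046/6247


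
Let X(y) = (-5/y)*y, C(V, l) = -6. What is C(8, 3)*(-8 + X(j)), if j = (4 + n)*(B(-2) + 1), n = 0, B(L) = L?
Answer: 78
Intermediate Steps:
j = -4 (j = (4 + 0)*(-2 + 1) = 4*(-1) = -4)
X(y) = -5
C(8, 3)*(-8 + X(j)) = -6*(-8 - 5) = -6*(-13) = 78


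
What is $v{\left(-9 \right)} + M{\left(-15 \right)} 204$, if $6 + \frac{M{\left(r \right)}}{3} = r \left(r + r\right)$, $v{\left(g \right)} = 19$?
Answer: $271747$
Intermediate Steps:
$M{\left(r \right)} = -18 + 6 r^{2}$ ($M{\left(r \right)} = -18 + 3 r \left(r + r\right) = -18 + 3 r 2 r = -18 + 3 \cdot 2 r^{2} = -18 + 6 r^{2}$)
$v{\left(-9 \right)} + M{\left(-15 \right)} 204 = 19 + \left(-18 + 6 \left(-15\right)^{2}\right) 204 = 19 + \left(-18 + 6 \cdot 225\right) 204 = 19 + \left(-18 + 1350\right) 204 = 19 + 1332 \cdot 204 = 19 + 271728 = 271747$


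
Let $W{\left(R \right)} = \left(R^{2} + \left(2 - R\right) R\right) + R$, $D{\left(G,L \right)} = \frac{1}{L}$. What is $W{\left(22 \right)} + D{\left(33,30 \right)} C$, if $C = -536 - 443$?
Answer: $\frac{1001}{30} \approx 33.367$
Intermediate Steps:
$C = -979$
$W{\left(R \right)} = R + R^{2} + R \left(2 - R\right)$ ($W{\left(R \right)} = \left(R^{2} + R \left(2 - R\right)\right) + R = R + R^{2} + R \left(2 - R\right)$)
$W{\left(22 \right)} + D{\left(33,30 \right)} C = 3 \cdot 22 + \frac{1}{30} \left(-979\right) = 66 + \frac{1}{30} \left(-979\right) = 66 - \frac{979}{30} = \frac{1001}{30}$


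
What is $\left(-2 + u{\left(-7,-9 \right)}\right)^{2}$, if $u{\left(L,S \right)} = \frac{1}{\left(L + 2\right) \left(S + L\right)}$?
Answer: $\frac{25281}{6400} \approx 3.9502$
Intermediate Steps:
$u{\left(L,S \right)} = \frac{1}{\left(2 + L\right) \left(L + S\right)}$
$\left(-2 + u{\left(-7,-9 \right)}\right)^{2} = \left(-2 + \frac{1}{\left(-7\right)^{2} + 2 \left(-7\right) + 2 \left(-9\right) - -63}\right)^{2} = \left(-2 + \frac{1}{49 - 14 - 18 + 63}\right)^{2} = \left(-2 + \frac{1}{80}\right)^{2} = \left(- \frac{159}{80}\right)^{2} = \frac{25281}{6400}$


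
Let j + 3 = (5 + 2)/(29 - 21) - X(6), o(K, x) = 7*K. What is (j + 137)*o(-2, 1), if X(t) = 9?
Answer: -7049/4 ≈ -1762.3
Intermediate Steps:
j = -89/8 (j = -3 + ((5 + 2)/(29 - 21) - 1*9) = -3 + (7/8 - 9) = -3 - 65/8 = -89/8 ≈ -11.125)
(j + 137)*o(-2, 1) = (-89/8 + 137)*(7*(-2)) = (1007/8)*(-14) = -7049/4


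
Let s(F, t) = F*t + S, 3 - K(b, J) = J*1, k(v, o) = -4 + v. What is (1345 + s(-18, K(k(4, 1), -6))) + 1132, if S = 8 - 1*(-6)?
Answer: 2329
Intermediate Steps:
S = 14 (S = 8 + 6 = 14)
K(b, J) = 3 - J
s(F, t) = 14 + F*t (s(F, t) = F*t + 14 = 14 + F*t)
(1345 + s(-18, K(k(4, 1), -6))) + 1132 = (1345 + (14 - 18*(3 - 1*(-6)))) + 1132 = (1345 + (14 - 18*(3 + 6))) + 1132 = (1345 + (14 - 18*9)) + 1132 = (1345 + (14 - 162)) + 1132 = (1345 - 148) + 1132 = 1197 + 1132 = 2329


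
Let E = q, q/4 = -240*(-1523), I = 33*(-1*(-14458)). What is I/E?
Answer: 79519/243680 ≈ 0.32633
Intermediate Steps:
I = 477114 (I = 33*14458 = 477114)
q = 1462080 (q = 4*(-240*(-1523)) = 4*365520 = 1462080)
E = 1462080
I/E = 477114/1462080 = 477114*(1/1462080) = 79519/243680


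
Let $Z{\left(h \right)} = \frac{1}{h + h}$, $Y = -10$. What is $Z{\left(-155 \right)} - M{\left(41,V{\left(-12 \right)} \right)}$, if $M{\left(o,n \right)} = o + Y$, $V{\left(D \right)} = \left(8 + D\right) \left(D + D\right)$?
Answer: $- \frac{9611}{310} \approx -31.003$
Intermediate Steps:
$Z{\left(h \right)} = \frac{1}{2 h}$
$V{\left(D \right)} = 2 D \left(8 + D\right)$ ($V{\left(D \right)} = \left(8 + D\right) 2 D = 2 D \left(8 + D\right)$)
$M{\left(o,n \right)} = -10 + o$ ($M{\left(o,n \right)} = o - 10 = -10 + o$)
$Z{\left(-155 \right)} - M{\left(41,V{\left(-12 \right)} \right)} = \frac{1}{2 \left(-155\right)} - \left(-10 + 41\right) = \frac{1}{2} \left(- \frac{1}{155}\right) - 31 = - \frac{1}{310} - 31 = - \frac{9611}{310}$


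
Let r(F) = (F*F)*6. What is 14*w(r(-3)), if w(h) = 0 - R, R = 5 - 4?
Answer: -14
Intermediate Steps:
r(F) = 6*F² (r(F) = F²*6 = 6*F²)
R = 1
w(h) = -1 (w(h) = 0 - 1*1 = 0 - 1 = -1)
14*w(r(-3)) = 14*(-1) = -14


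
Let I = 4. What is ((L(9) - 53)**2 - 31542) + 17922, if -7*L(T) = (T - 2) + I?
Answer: -521456/49 ≈ -10642.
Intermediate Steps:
L(T) = -2/7 - T/7 (L(T) = -((T - 2) + 4)/7 = -((-2 + T) + 4)/7 = -(2 + T)/7 = -2/7 - T/7)
((L(9) - 53)**2 - 31542) + 17922 = (((-2/7 - 1/7*9) - 53)**2 - 31542) + 17922 = (((-2/7 - 9/7) - 53)**2 - 31542) + 17922 = ((-11/7 - 53)**2 - 31542) + 17922 = ((-382/7)**2 - 31542) + 17922 = (145924/49 - 31542) + 17922 = -1399634/49 + 17922 = -521456/49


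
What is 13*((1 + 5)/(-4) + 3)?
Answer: 39/2 ≈ 19.500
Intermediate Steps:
13*((1 + 5)/(-4) + 3) = 13*(6*(-1/4) + 3) = 13*(-3/2 + 3) = 13*(3/2) = 39/2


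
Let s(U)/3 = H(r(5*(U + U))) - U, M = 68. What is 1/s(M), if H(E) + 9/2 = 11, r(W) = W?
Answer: -2/369 ≈ -0.0054201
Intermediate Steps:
H(E) = 13/2 (H(E) = -9/2 + 11 = 13/2)
s(U) = 39/2 - 3*U (s(U) = 3*(13/2 - U) = 39/2 - 3*U)
1/s(M) = 1/(39/2 - 3*68) = 1/(39/2 - 204) = 1/(-369/2) = -2/369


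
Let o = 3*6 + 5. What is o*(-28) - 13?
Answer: -657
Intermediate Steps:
o = 23 (o = 18 + 5 = 23)
o*(-28) - 13 = 23*(-28) - 13 = -644 - 13 = -657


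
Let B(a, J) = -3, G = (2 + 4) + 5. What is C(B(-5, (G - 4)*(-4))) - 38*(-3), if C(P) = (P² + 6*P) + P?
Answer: 102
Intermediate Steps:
G = 11 (G = 6 + 5 = 11)
C(P) = P² + 7*P
C(B(-5, (G - 4)*(-4))) - 38*(-3) = -3*(7 - 3) - 38*(-3) = -3*4 + 114 = -12 + 114 = 102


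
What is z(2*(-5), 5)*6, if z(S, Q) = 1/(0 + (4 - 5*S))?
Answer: ⅑ ≈ 0.11111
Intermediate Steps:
z(S, Q) = 1/(4 - 5*S)
z(2*(-5), 5)*6 = -1/(-4 + 5*(2*(-5)))*6 = -1/(-4 + 5*(-10))*6 = -1/(-4 - 50)*6 = -1/(-54)*6 = -1*(-1/54)*6 = (1/54)*6 = ⅑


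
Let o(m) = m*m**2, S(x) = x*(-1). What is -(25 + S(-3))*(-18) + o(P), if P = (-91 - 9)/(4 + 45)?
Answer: 58295096/117649 ≈ 495.50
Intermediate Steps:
S(x) = -x
P = -100/49 ≈ -2.0408
o(m) = m**3
-(25 + S(-3))*(-18) + o(P) = -(25 - 1*(-3))*(-18) + (-100/49)**3 = -(25 + 3)*(-18) - 1000000/117649 = -28*(-18) - 1000000/117649 = -1*(-504) - 1000000/117649 = 504 - 1000000/117649 = 58295096/117649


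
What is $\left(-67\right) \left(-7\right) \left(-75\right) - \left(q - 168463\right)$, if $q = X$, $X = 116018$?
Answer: $17270$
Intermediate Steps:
$q = 116018$
$\left(-67\right) \left(-7\right) \left(-75\right) - \left(q - 168463\right) = \left(-67\right) \left(-7\right) \left(-75\right) - \left(116018 - 168463\right) = 469 \left(-75\right) - -52445 = -35175 + 52445 = 17270$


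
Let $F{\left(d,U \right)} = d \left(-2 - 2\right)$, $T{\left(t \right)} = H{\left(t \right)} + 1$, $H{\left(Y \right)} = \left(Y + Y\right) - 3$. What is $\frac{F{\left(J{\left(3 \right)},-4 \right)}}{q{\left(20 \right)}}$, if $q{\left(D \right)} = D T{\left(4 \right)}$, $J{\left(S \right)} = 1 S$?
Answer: $- \frac{1}{10} \approx -0.1$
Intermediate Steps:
$H{\left(Y \right)} = -3 + 2 Y$ ($H{\left(Y \right)} = 2 Y - 3 = -3 + 2 Y$)
$T{\left(t \right)} = -2 + 2 t$ ($T{\left(t \right)} = \left(-3 + 2 t\right) + 1 = -2 + 2 t$)
$J{\left(S \right)} = S$
$F{\left(d,U \right)} = - 4 d$ ($F{\left(d,U \right)} = d \left(-4\right) = - 4 d$)
$q{\left(D \right)} = 6 D$ ($q{\left(D \right)} = D \left(-2 + 2 \cdot 4\right) = D \left(-2 + 8\right) = D 6 = 6 D$)
$\frac{F{\left(J{\left(3 \right)},-4 \right)}}{q{\left(20 \right)}} = \frac{\left(-4\right) 3}{6 \cdot 20} = - \frac{12}{120} = \left(-12\right) \frac{1}{120} = - \frac{1}{10}$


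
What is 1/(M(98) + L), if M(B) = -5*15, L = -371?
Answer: -1/446 ≈ -0.0022422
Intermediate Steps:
M(B) = -75
1/(M(98) + L) = 1/(-75 - 371) = 1/(-446) = -1/446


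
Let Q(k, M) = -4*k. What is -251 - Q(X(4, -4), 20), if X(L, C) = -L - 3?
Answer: -279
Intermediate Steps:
X(L, C) = -3 - L
-251 - Q(X(4, -4), 20) = -251 - (-4)*(-3 - 1*4) = -251 - (-4)*(-3 - 4) = -251 - (-4)*(-7) = -251 - 1*28 = -251 - 28 = -279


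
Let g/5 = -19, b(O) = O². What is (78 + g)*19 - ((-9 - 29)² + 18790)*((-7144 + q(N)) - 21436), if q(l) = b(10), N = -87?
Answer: 576263997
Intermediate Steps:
g = -95 (g = 5*(-19) = -95)
q(l) = 100 (q(l) = 10² = 100)
(78 + g)*19 - ((-9 - 29)² + 18790)*((-7144 + q(N)) - 21436) = (78 - 95)*19 - ((-9 - 29)² + 18790)*((-7144 + 100) - 21436) = -17*19 - ((-38)² + 18790)*(-7044 - 21436) = -323 - (1444 + 18790)*(-28480) = -323 - 20234*(-28480) = -323 - 1*(-576264320) = -323 + 576264320 = 576263997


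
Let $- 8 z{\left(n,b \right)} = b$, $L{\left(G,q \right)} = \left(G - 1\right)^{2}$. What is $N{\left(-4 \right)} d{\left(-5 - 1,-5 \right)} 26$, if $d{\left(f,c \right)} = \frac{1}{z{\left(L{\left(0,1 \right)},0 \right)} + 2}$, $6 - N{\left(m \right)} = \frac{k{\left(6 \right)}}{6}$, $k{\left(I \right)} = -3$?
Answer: $\frac{169}{2} \approx 84.5$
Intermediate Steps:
$L{\left(G,q \right)} = \left(-1 + G\right)^{2}$
$z{\left(n,b \right)} = - \frac{b}{8}$
$N{\left(m \right)} = \frac{13}{2}$ ($N{\left(m \right)} = 6 - - \frac{3}{6} = 6 - \left(-3\right) \frac{1}{6} = 6 - - \frac{1}{2} = 6 + \frac{1}{2} = \frac{13}{2}$)
$d{\left(f,c \right)} = \frac{1}{2}$ ($d{\left(f,c \right)} = \frac{1}{\left(- \frac{1}{8}\right) 0 + 2} = \frac{1}{0 + 2} = \frac{1}{2}$)
$N{\left(-4 \right)} d{\left(-5 - 1,-5 \right)} 26 = \frac{13}{2} \cdot \frac{1}{2} \cdot 26 = \frac{13}{4} \cdot 26 = \frac{169}{2}$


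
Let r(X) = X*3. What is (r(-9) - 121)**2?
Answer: 21904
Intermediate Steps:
r(X) = 3*X
(r(-9) - 121)**2 = (3*(-9) - 121)**2 = (-27 - 121)**2 = (-148)**2 = 21904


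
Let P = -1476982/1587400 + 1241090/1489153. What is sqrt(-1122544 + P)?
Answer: 7*I*sqrt(320035925444582092383104547)/118194073610 ≈ 1059.5*I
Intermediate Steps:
P = -114672955123/1181940736100 (P = -1476982*1/1587400 + 1241090*(1/1489153) = -738491/793700 + 1241090/1489153 = -114672955123/1181940736100 ≈ -0.097021)
sqrt(-1122544 + P) = sqrt(-1122544 - 114672955123/1181940736100) = sqrt(-1326780596337593523/1181940736100) = 7*I*sqrt(320035925444582092383104547)/118194073610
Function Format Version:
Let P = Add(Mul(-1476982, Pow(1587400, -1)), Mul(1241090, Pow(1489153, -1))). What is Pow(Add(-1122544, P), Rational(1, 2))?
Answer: Mul(Rational(7, 118194073610), I, Pow(320035925444582092383104547, Rational(1, 2))) ≈ Mul(1059.5, I)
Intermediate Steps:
P = Rational(-114672955123, 1181940736100) (P = Add(Mul(-1476982, Rational(1, 1587400)), Mul(1241090, Rational(1, 1489153))) = Add(Rational(-738491, 793700), Rational(1241090, 1489153)) = Rational(-114672955123, 1181940736100) ≈ -0.097021)
Pow(Add(-1122544, P), Rational(1, 2)) = Pow(Add(-1122544, Rational(-114672955123, 1181940736100)), Rational(1, 2)) = Pow(Rational(-1326780596337593523, 1181940736100), Rational(1, 2)) = Mul(Rational(7, 118194073610), I, Pow(320035925444582092383104547, Rational(1, 2)))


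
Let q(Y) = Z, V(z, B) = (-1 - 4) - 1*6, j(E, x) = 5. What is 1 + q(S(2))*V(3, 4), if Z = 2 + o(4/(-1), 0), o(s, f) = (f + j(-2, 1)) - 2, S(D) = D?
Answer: -54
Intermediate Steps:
o(s, f) = 3 + f (o(s, f) = (f + 5) - 2 = (5 + f) - 2 = 3 + f)
V(z, B) = -11 (V(z, B) = -5 - 6 = -11)
Z = 5 (Z = 2 + (3 + 0) = 2 + 3 = 5)
q(Y) = 5
1 + q(S(2))*V(3, 4) = 1 + 5*(-11) = 1 - 55 = -54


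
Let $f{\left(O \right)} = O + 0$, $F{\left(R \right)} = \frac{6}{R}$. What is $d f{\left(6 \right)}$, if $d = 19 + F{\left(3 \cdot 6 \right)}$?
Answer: $116$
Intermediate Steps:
$f{\left(O \right)} = O$
$d = \frac{58}{3}$ ($d = 19 + \frac{6}{3 \cdot 6} = 19 + \frac{6}{18} = 19 + 6 \cdot \frac{1}{18} = 19 + \frac{1}{3} = \frac{58}{3} \approx 19.333$)
$d f{\left(6 \right)} = \frac{58}{3} \cdot 6 = 116$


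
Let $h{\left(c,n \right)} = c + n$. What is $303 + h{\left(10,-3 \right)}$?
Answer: $310$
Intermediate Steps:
$303 + h{\left(10,-3 \right)} = 303 + \left(10 - 3\right) = 303 + 7 = 310$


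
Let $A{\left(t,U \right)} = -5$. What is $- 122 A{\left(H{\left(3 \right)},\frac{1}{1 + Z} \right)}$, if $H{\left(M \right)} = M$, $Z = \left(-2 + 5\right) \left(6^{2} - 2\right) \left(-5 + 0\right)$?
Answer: $610$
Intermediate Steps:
$Z = -510$ ($Z = 3 \left(36 - 2\right) \left(-5\right) = 3 \cdot 34 \left(-5\right) = 102 \left(-5\right) = -510$)
$- 122 A{\left(H{\left(3 \right)},\frac{1}{1 + Z} \right)} = \left(-122\right) \left(-5\right) = 610$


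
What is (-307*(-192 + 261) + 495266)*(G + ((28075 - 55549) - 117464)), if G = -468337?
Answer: -290743251825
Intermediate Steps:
(-307*(-192 + 261) + 495266)*(G + ((28075 - 55549) - 117464)) = (-307*(-192 + 261) + 495266)*(-468337 + ((28075 - 55549) - 117464)) = (-307*69 + 495266)*(-468337 + (-27474 - 117464)) = (-21183 + 495266)*(-468337 - 144938) = 474083*(-613275) = -290743251825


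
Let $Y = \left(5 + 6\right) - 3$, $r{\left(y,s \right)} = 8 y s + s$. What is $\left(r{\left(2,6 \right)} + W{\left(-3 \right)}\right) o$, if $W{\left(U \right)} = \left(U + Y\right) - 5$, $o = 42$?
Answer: $4284$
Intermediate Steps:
$r{\left(y,s \right)} = s + 8 s y$ ($r{\left(y,s \right)} = 8 s y + s = s + 8 s y$)
$Y = 8$ ($Y = 11 - 3 = 8$)
$W{\left(U \right)} = 3 + U$ ($W{\left(U \right)} = \left(U + 8\right) - 5 = \left(8 + U\right) - 5 = 3 + U$)
$\left(r{\left(2,6 \right)} + W{\left(-3 \right)}\right) o = \left(6 \left(1 + 8 \cdot 2\right) + \left(3 - 3\right)\right) 42 = \left(6 \left(1 + 16\right) + 0\right) 42 = \left(6 \cdot 17 + 0\right) 42 = \left(102 + 0\right) 42 = 102 \cdot 42 = 4284$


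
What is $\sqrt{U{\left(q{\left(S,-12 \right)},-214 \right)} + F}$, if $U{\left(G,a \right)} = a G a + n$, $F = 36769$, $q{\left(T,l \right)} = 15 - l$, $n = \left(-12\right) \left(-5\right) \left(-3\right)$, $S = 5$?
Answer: $\sqrt{1273081} \approx 1128.3$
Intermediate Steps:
$n = -180$ ($n = 60 \left(-3\right) = -180$)
$U{\left(G,a \right)} = -180 + G a^{2}$ ($U{\left(G,a \right)} = a G a - 180 = G a a - 180 = G a^{2} - 180 = -180 + G a^{2}$)
$\sqrt{U{\left(q{\left(S,-12 \right)},-214 \right)} + F} = \sqrt{\left(-180 + \left(15 - -12\right) \left(-214\right)^{2}\right) + 36769} = \sqrt{\left(-180 + \left(15 + 12\right) 45796\right) + 36769} = \sqrt{\left(-180 + 27 \cdot 45796\right) + 36769} = \sqrt{\left(-180 + 1236492\right) + 36769} = \sqrt{1236312 + 36769} = \sqrt{1273081}$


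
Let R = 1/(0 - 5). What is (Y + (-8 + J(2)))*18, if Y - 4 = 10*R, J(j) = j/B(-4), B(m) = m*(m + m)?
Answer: -855/8 ≈ -106.88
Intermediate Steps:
B(m) = 2*m² (B(m) = m*(2*m) = 2*m²)
R = -⅕ (R = 1/(-5) = -⅕ ≈ -0.20000)
J(j) = j/32 (J(j) = j/((2*(-4)²)) = j/((2*16)) = j/32)
Y = 2 (Y = 4 + 10*(-⅕) = 4 - 2 = 2)
(Y + (-8 + J(2)))*18 = (2 + (-8 + (1/32)*2))*18 = (2 + (-8 + 1/16))*18 = (2 - 127/16)*18 = -95/16*18 = -855/8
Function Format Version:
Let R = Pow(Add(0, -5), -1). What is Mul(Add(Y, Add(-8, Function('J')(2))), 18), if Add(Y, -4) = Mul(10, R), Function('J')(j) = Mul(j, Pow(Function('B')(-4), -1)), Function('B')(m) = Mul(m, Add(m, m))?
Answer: Rational(-855, 8) ≈ -106.88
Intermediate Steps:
Function('B')(m) = Mul(2, Pow(m, 2)) (Function('B')(m) = Mul(m, Mul(2, m)) = Mul(2, Pow(m, 2)))
R = Rational(-1, 5) (R = Pow(-5, -1) = Rational(-1, 5) ≈ -0.20000)
Function('J')(j) = Mul(Rational(1, 32), j) (Function('J')(j) = Mul(j, Pow(Mul(2, Pow(-4, 2)), -1)) = Mul(j, Pow(Mul(2, 16), -1)) = Mul(j, Pow(32, -1)) = Mul(j, Rational(1, 32)) = Mul(Rational(1, 32), j))
Y = 2 (Y = Add(4, Mul(10, Rational(-1, 5))) = Add(4, -2) = 2)
Mul(Add(Y, Add(-8, Function('J')(2))), 18) = Mul(Add(2, Add(-8, Mul(Rational(1, 32), 2))), 18) = Mul(Add(2, Add(-8, Rational(1, 16))), 18) = Mul(Add(2, Rational(-127, 16)), 18) = Mul(Rational(-95, 16), 18) = Rational(-855, 8)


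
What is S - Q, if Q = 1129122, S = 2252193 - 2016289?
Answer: -893218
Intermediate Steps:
S = 235904
S - Q = 235904 - 1*1129122 = 235904 - 1129122 = -893218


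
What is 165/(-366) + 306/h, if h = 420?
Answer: 593/2135 ≈ 0.27775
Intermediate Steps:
165/(-366) + 306/h = 165/(-366) + 306/420 = 165*(-1/366) + 306*(1/420) = -55/122 + 51/70 = 593/2135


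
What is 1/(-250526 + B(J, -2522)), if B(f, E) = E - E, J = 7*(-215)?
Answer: -1/250526 ≈ -3.9916e-6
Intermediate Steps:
J = -1505
B(f, E) = 0
1/(-250526 + B(J, -2522)) = 1/(-250526 + 0) = 1/(-250526) = -1/250526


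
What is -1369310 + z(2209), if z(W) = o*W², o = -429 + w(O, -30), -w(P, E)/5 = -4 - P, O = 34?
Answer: -1167613069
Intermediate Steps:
w(P, E) = 20 + 5*P (w(P, E) = -5*(-4 - P) = 20 + 5*P)
o = -239 (o = -429 + (20 + 5*34) = -429 + (20 + 170) = -429 + 190 = -239)
z(W) = -239*W²
-1369310 + z(2209) = -1369310 - 239*2209² = -1369310 - 239*4879681 = -1369310 - 1166243759 = -1167613069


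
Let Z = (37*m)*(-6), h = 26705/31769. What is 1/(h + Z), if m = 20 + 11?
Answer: -31769/218607553 ≈ -0.00014532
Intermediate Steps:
m = 31
h = 26705/31769 (h = 26705*(1/31769) = 26705/31769 ≈ 0.84060)
Z = -6882 (Z = (37*31)*(-6) = 1147*(-6) = -6882)
1/(h + Z) = 1/(26705/31769 - 6882) = 1/(-218607553/31769) = -31769/218607553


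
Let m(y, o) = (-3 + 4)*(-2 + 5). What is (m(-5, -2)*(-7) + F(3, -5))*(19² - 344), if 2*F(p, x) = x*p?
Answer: -969/2 ≈ -484.50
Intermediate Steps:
F(p, x) = p*x/2 (F(p, x) = (x*p)/2 = (p*x)/2 = p*x/2)
m(y, o) = 3 (m(y, o) = 1*3 = 3)
(m(-5, -2)*(-7) + F(3, -5))*(19² - 344) = (3*(-7) + (½)*3*(-5))*(19² - 344) = (-21 - 15/2)*(361 - 344) = -57/2*17 = -969/2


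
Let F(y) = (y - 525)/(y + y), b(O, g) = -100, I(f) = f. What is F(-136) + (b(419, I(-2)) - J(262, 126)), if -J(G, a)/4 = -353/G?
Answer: -3668641/35632 ≈ -102.96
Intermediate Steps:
J(G, a) = 1412/G (J(G, a) = -(-1412)/G = 1412/G)
F(y) = (-525 + y)/(2*y) (F(y) = (-525 + y)/((2*y)) = (-525 + y)*(1/(2*y)) = (-525 + y)/(2*y))
F(-136) + (b(419, I(-2)) - J(262, 126)) = (½)*(-525 - 136)/(-136) + (-100 - 1412/262) = (½)*(-1/136)*(-661) + (-100 - 1412/262) = 661/272 + (-100 - 1*706/131) = 661/272 + (-100 - 706/131) = 661/272 - 13806/131 = -3668641/35632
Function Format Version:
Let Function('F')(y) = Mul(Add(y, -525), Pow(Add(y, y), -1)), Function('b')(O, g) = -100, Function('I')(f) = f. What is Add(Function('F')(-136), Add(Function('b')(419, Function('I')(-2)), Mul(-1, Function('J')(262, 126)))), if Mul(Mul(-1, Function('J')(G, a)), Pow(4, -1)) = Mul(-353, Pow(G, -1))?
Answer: Rational(-3668641, 35632) ≈ -102.96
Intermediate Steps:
Function('J')(G, a) = Mul(1412, Pow(G, -1)) (Function('J')(G, a) = Mul(-4, Mul(-353, Pow(G, -1))) = Mul(1412, Pow(G, -1)))
Function('F')(y) = Mul(Rational(1, 2), Pow(y, -1), Add(-525, y)) (Function('F')(y) = Mul(Add(-525, y), Pow(Mul(2, y), -1)) = Mul(Add(-525, y), Mul(Rational(1, 2), Pow(y, -1))) = Mul(Rational(1, 2), Pow(y, -1), Add(-525, y)))
Add(Function('F')(-136), Add(Function('b')(419, Function('I')(-2)), Mul(-1, Function('J')(262, 126)))) = Add(Mul(Rational(1, 2), Pow(-136, -1), Add(-525, -136)), Add(-100, Mul(-1, Mul(1412, Pow(262, -1))))) = Add(Mul(Rational(1, 2), Rational(-1, 136), -661), Add(-100, Mul(-1, Mul(1412, Rational(1, 262))))) = Add(Rational(661, 272), Add(-100, Mul(-1, Rational(706, 131)))) = Add(Rational(661, 272), Add(-100, Rational(-706, 131))) = Add(Rational(661, 272), Rational(-13806, 131)) = Rational(-3668641, 35632)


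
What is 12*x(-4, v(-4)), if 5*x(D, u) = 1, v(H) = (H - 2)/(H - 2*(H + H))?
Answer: 12/5 ≈ 2.4000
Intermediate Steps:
v(H) = -(-2 + H)/(3*H) (v(H) = (-2 + H)/(H - 4*H) = (-2 + H)/((-3*H)) = (-2 + H)*(-1/(3*H)) = -(-2 + H)/(3*H))
x(D, u) = ⅕ (x(D, u) = (⅕)*1 = ⅕)
12*x(-4, v(-4)) = 12*(⅕) = 12/5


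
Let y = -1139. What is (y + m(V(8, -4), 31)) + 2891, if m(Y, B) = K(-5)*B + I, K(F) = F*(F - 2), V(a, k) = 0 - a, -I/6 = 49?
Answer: 2543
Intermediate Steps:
I = -294 (I = -6*49 = -294)
V(a, k) = -a
K(F) = F*(-2 + F)
m(Y, B) = -294 + 35*B (m(Y, B) = (-5*(-2 - 5))*B - 294 = (-5*(-7))*B - 294 = 35*B - 294 = -294 + 35*B)
(y + m(V(8, -4), 31)) + 2891 = (-1139 + (-294 + 35*31)) + 2891 = (-1139 + (-294 + 1085)) + 2891 = (-1139 + 791) + 2891 = -348 + 2891 = 2543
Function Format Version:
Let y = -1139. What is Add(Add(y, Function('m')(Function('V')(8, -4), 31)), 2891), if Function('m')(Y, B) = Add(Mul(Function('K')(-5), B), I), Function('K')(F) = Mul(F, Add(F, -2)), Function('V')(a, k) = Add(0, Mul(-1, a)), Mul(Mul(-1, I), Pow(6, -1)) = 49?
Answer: 2543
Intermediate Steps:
I = -294 (I = Mul(-6, 49) = -294)
Function('V')(a, k) = Mul(-1, a)
Function('K')(F) = Mul(F, Add(-2, F))
Function('m')(Y, B) = Add(-294, Mul(35, B)) (Function('m')(Y, B) = Add(Mul(Mul(-5, Add(-2, -5)), B), -294) = Add(Mul(Mul(-5, -7), B), -294) = Add(Mul(35, B), -294) = Add(-294, Mul(35, B)))
Add(Add(y, Function('m')(Function('V')(8, -4), 31)), 2891) = Add(Add(-1139, Add(-294, Mul(35, 31))), 2891) = Add(Add(-1139, Add(-294, 1085)), 2891) = Add(Add(-1139, 791), 2891) = Add(-348, 2891) = 2543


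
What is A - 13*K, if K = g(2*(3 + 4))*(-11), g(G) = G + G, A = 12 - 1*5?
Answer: 4011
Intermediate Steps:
A = 7 (A = 12 - 5 = 7)
g(G) = 2*G
K = -308 (K = (2*(2*(3 + 4)))*(-11) = (2*(2*7))*(-11) = (2*14)*(-11) = 28*(-11) = -308)
A - 13*K = 7 - 13*(-308) = 7 + 4004 = 4011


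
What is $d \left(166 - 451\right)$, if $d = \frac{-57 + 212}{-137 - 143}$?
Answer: $\frac{8835}{56} \approx 157.77$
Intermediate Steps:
$d = - \frac{31}{56}$ ($d = \frac{155}{-280} = 155 \left(- \frac{1}{280}\right) = - \frac{31}{56} \approx -0.55357$)
$d \left(166 - 451\right) = - \frac{31 \left(166 - 451\right)}{56} = \left(- \frac{31}{56}\right) \left(-285\right) = \frac{8835}{56}$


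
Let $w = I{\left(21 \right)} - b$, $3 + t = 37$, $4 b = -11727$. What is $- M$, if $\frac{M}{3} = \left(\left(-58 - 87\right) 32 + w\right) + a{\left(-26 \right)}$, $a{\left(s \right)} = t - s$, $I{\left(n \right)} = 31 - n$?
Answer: $\frac{19659}{4} \approx 4914.8$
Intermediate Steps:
$b = - \frac{11727}{4}$ ($b = \frac{1}{4} \left(-11727\right) = - \frac{11727}{4} \approx -2931.8$)
$t = 34$ ($t = -3 + 37 = 34$)
$w = \frac{11767}{4}$ ($w = \left(31 - 21\right) - - \frac{11727}{4} = \left(31 - 21\right) + \frac{11727}{4} = 10 + \frac{11727}{4} = \frac{11767}{4} \approx 2941.8$)
$a{\left(s \right)} = 34 - s$
$M = - \frac{19659}{4}$ ($M = 3 \left(\left(\left(-58 - 87\right) 32 + \frac{11767}{4}\right) + \left(34 - -26\right)\right) = 3 \left(\left(\left(-145\right) 32 + \frac{11767}{4}\right) + \left(34 + 26\right)\right) = 3 \left(\left(-4640 + \frac{11767}{4}\right) + 60\right) = 3 \left(- \frac{6793}{4} + 60\right) = 3 \left(- \frac{6553}{4}\right) = - \frac{19659}{4} \approx -4914.8$)
$- M = \left(-1\right) \left(- \frac{19659}{4}\right) = \frac{19659}{4}$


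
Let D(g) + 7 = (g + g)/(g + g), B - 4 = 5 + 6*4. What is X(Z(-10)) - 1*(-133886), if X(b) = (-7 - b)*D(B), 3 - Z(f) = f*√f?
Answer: 133946 + 60*I*√10 ≈ 1.3395e+5 + 189.74*I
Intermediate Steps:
B = 33 (B = 4 + (5 + 6*4) = 4 + (5 + 24) = 4 + 29 = 33)
D(g) = -6 (D(g) = -7 + (g + g)/(g + g) = -7 + (2*g)/((2*g)) = -7 + (2*g)*(1/(2*g)) = -7 + 1 = -6)
Z(f) = 3 - f^(3/2) (Z(f) = 3 - f*√f = 3 - f^(3/2))
X(b) = 42 + 6*b (X(b) = (-7 - b)*(-6) = 42 + 6*b)
X(Z(-10)) - 1*(-133886) = (42 + 6*(3 - (-10)^(3/2))) - 1*(-133886) = (42 + 6*(3 - (-10)*I*√10)) + 133886 = (42 + 6*(3 + 10*I*√10)) + 133886 = (42 + (18 + 60*I*√10)) + 133886 = (60 + 60*I*√10) + 133886 = 133946 + 60*I*√10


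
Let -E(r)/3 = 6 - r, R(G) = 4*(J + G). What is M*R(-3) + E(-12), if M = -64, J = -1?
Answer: 970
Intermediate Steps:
R(G) = -4 + 4*G (R(G) = 4*(-1 + G) = -4 + 4*G)
E(r) = -18 + 3*r (E(r) = -3*(6 - r) = -18 + 3*r)
M*R(-3) + E(-12) = -64*(-4 + 4*(-3)) + (-18 + 3*(-12)) = -64*(-4 - 12) + (-18 - 36) = -64*(-16) - 54 = 1024 - 54 = 970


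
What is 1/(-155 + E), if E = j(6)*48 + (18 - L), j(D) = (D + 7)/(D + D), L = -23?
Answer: -1/62 ≈ -0.016129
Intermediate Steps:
j(D) = (7 + D)/(2*D) (j(D) = (7 + D)/((2*D)) = (7 + D)*(1/(2*D)) = (7 + D)/(2*D))
E = 93 (E = ((1/2)*(7 + 6)/6)*48 + (18 - 1*(-23)) = ((1/2)*(1/6)*13)*48 + (18 + 23) = (13/12)*48 + 41 = 52 + 41 = 93)
1/(-155 + E) = 1/(-155 + 93) = 1/(-62) = -1/62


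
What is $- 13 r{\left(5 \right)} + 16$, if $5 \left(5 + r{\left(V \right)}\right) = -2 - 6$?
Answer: $\frac{509}{5} \approx 101.8$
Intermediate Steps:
$r{\left(V \right)} = - \frac{33}{5}$ ($r{\left(V \right)} = -5 + \frac{-2 - 6}{5} = -5 + \frac{1}{5} \left(-8\right) = -5 - \frac{8}{5} = - \frac{33}{5}$)
$- 13 r{\left(5 \right)} + 16 = \left(-13\right) \left(- \frac{33}{5}\right) + 16 = \frac{429}{5} + 16 = \frac{509}{5}$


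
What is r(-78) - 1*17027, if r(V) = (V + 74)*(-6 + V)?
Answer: -16691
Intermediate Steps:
r(V) = (-6 + V)*(74 + V) (r(V) = (74 + V)*(-6 + V) = (-6 + V)*(74 + V))
r(-78) - 1*17027 = (-444 + (-78)² + 68*(-78)) - 1*17027 = (-444 + 6084 - 5304) - 17027 = 336 - 17027 = -16691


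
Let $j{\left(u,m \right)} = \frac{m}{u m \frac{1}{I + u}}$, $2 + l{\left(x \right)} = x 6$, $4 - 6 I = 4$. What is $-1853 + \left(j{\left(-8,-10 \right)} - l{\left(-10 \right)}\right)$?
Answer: $-1790$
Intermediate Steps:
$I = 0$ ($I = \frac{2}{3} - \frac{2}{3} = 0$)
$l{\left(x \right)} = -2 + 6 x$ ($l{\left(x \right)} = -2 + x 6 = -2 + 6 x$)
$j{\left(u,m \right)} = 1$ ($j{\left(u,m \right)} = \frac{m}{u m \frac{1}{0 + u}} = \frac{m}{m u \frac{1}{u}} = \frac{m}{m} = 1$)
$-1853 + \left(j{\left(-8,-10 \right)} - l{\left(-10 \right)}\right) = -1853 + \left(1 - \left(-2 + 6 \left(-10\right)\right)\right) = -1853 + \left(1 - \left(-2 - 60\right)\right) = -1853 + \left(1 - -62\right) = -1853 + \left(1 + 62\right) = -1853 + 63 = -1790$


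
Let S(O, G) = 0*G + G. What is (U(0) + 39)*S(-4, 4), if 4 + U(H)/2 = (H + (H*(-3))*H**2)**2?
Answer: 124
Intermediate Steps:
S(O, G) = G (S(O, G) = 0 + G = G)
U(H) = -8 + 2*(H - 3*H**3)**2 (U(H) = -8 + 2*(H + (H*(-3))*H**2)**2 = -8 + 2*(H + (-3*H)*H**2)**2 = -8 + 2*(H - 3*H**3)**2)
(U(0) + 39)*S(-4, 4) = ((-8 + 2*0**2*(-1 + 3*0**2)**2) + 39)*4 = ((-8 + 2*0*(-1 + 3*0)**2) + 39)*4 = ((-8 + 2*0*(-1 + 0)**2) + 39)*4 = ((-8 + 2*0*(-1)**2) + 39)*4 = ((-8 + 2*0*1) + 39)*4 = ((-8 + 0) + 39)*4 = (-8 + 39)*4 = 31*4 = 124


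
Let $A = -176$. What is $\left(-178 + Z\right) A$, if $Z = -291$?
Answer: $82544$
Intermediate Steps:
$\left(-178 + Z\right) A = \left(-178 - 291\right) \left(-176\right) = \left(-469\right) \left(-176\right) = 82544$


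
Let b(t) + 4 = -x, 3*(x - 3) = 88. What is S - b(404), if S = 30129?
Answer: 90496/3 ≈ 30165.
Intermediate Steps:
x = 97/3 (x = 3 + (⅓)*88 = 3 + 88/3 = 97/3 ≈ 32.333)
b(t) = -109/3 (b(t) = -4 - 1*97/3 = -4 - 97/3 = -109/3)
S - b(404) = 30129 - 1*(-109/3) = 30129 + 109/3 = 90496/3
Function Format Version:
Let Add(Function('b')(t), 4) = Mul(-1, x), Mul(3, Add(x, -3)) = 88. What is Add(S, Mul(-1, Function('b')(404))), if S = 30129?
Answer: Rational(90496, 3) ≈ 30165.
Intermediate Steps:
x = Rational(97, 3) (x = Add(3, Mul(Rational(1, 3), 88)) = Add(3, Rational(88, 3)) = Rational(97, 3) ≈ 32.333)
Function('b')(t) = Rational(-109, 3) (Function('b')(t) = Add(-4, Mul(-1, Rational(97, 3))) = Add(-4, Rational(-97, 3)) = Rational(-109, 3))
Add(S, Mul(-1, Function('b')(404))) = Add(30129, Mul(-1, Rational(-109, 3))) = Add(30129, Rational(109, 3)) = Rational(90496, 3)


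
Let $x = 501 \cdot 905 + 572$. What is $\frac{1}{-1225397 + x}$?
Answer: $- \frac{1}{771420} \approx -1.2963 \cdot 10^{-6}$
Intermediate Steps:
$x = 453977$ ($x = 453405 + 572 = 453977$)
$\frac{1}{-1225397 + x} = \frac{1}{-1225397 + 453977} = \frac{1}{-771420} = - \frac{1}{771420}$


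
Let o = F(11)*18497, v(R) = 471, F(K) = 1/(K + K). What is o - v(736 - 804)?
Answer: 8135/22 ≈ 369.77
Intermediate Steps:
F(K) = 1/(2*K)
o = 18497/22 (o = ((½)/11)*18497 = ((½)*(1/11))*18497 = (1/22)*18497 = 18497/22 ≈ 840.77)
o - v(736 - 804) = 18497/22 - 1*471 = 18497/22 - 471 = 8135/22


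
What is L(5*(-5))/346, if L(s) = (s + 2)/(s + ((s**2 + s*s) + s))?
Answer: -23/415200 ≈ -5.5395e-5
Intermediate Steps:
L(s) = (2 + s)/(2*s + 2*s**2) (L(s) = (2 + s)/(s + ((s**2 + s**2) + s)) = (2 + s)/(s + (2*s**2 + s)) = (2 + s)/(s + (s + 2*s**2)) = (2 + s)/(2*s + 2*s**2))
L(5*(-5))/346 = ((2 + 5*(-5))/(2*((5*(-5)))*(1 + 5*(-5))))/346 = ((1/2)*(2 - 25)/(-25*(1 - 25)))*(1/346) = ((1/2)*(-1/25)*(-23)/(-24))*(1/346) = ((1/2)*(-1/25)*(-1/24)*(-23))*(1/346) = -23/1200*1/346 = -23/415200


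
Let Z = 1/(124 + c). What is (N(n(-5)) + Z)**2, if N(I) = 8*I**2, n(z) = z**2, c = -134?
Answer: 2499900001/100 ≈ 2.4999e+7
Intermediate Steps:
Z = -1/10 (Z = 1/(124 - 134) = 1/(-10) = -1/10 ≈ -0.10000)
(N(n(-5)) + Z)**2 = (8*((-5)**2)**2 - 1/10)**2 = (8*25**2 - 1/10)**2 = (8*625 - 1/10)**2 = (5000 - 1/10)**2 = (49999/10)**2 = 2499900001/100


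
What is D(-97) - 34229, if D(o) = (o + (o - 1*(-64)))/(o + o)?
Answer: -3320148/97 ≈ -34228.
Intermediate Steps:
D(o) = (64 + 2*o)/(2*o) (D(o) = (o + (o + 64))/((2*o)) = (o + (64 + o))*(1/(2*o)) = (64 + 2*o)*(1/(2*o)) = (64 + 2*o)/(2*o))
D(-97) - 34229 = (32 - 97)/(-97) - 34229 = -1/97*(-65) - 34229 = 65/97 - 34229 = -3320148/97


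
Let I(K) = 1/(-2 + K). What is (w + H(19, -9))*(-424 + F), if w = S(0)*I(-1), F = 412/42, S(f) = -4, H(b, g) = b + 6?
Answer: -687142/63 ≈ -10907.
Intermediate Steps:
H(b, g) = 6 + b
F = 206/21 (F = 412*(1/42) = 206/21 ≈ 9.8095)
w = 4/3 (w = -4/(-2 - 1) = -4/(-3) = -4*(-⅓) = 4/3 ≈ 1.3333)
(w + H(19, -9))*(-424 + F) = (4/3 + (6 + 19))*(-424 + 206/21) = (4/3 + 25)*(-8698/21) = (79/3)*(-8698/21) = -687142/63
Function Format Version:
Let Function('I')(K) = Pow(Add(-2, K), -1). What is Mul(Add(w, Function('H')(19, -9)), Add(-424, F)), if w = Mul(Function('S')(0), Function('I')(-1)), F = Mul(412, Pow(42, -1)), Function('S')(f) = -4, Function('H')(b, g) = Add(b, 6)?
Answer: Rational(-687142, 63) ≈ -10907.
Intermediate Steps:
Function('H')(b, g) = Add(6, b)
F = Rational(206, 21) (F = Mul(412, Rational(1, 42)) = Rational(206, 21) ≈ 9.8095)
w = Rational(4, 3) (w = Mul(-4, Pow(Add(-2, -1), -1)) = Mul(-4, Pow(-3, -1)) = Mul(-4, Rational(-1, 3)) = Rational(4, 3) ≈ 1.3333)
Mul(Add(w, Function('H')(19, -9)), Add(-424, F)) = Mul(Add(Rational(4, 3), Add(6, 19)), Add(-424, Rational(206, 21))) = Mul(Add(Rational(4, 3), 25), Rational(-8698, 21)) = Mul(Rational(79, 3), Rational(-8698, 21)) = Rational(-687142, 63)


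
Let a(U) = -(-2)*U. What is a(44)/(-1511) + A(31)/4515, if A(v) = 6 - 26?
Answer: -85508/1364433 ≈ -0.062669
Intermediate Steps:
A(v) = -20
a(U) = 2*U
a(44)/(-1511) + A(31)/4515 = (2*44)/(-1511) - 20/4515 = 88*(-1/1511) - 20*1/4515 = -88/1511 - 4/903 = -85508/1364433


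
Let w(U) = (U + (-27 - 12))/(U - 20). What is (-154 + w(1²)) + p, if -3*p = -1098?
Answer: 214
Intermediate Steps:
p = 366 (p = -⅓*(-1098) = 366)
w(U) = (-39 + U)/(-20 + U) (w(U) = (U - 39)/(-20 + U) = (-39 + U)/(-20 + U))
(-154 + w(1²)) + p = (-154 + (-39 + 1²)/(-20 + 1²)) + 366 = (-154 + (-39 + 1)/(-20 + 1)) + 366 = (-154 - 38/(-19)) + 366 = (-154 - 1/19*(-38)) + 366 = (-154 + 2) + 366 = -152 + 366 = 214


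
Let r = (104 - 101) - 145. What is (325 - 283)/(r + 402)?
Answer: 21/130 ≈ 0.16154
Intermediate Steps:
r = -142 (r = 3 - 145 = -142)
(325 - 283)/(r + 402) = (325 - 283)/(-142 + 402) = 42/260 = 42*(1/260) = 21/130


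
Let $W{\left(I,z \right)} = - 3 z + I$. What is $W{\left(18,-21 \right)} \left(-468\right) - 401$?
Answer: $-38309$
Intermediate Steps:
$W{\left(I,z \right)} = I - 3 z$
$W{\left(18,-21 \right)} \left(-468\right) - 401 = \left(18 - -63\right) \left(-468\right) - 401 = \left(18 + 63\right) \left(-468\right) - 401 = 81 \left(-468\right) - 401 = -37908 - 401 = -38309$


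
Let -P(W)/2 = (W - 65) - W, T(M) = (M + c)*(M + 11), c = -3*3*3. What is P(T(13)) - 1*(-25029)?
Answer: 25159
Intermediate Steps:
c = -27 (c = -9*3 = -27)
T(M) = (-27 + M)*(11 + M) (T(M) = (M - 27)*(M + 11) = (-27 + M)*(11 + M))
P(W) = 130 (P(W) = -2*((W - 65) - W) = -2*((-65 + W) - W) = -2*(-65) = 130)
P(T(13)) - 1*(-25029) = 130 - 1*(-25029) = 130 + 25029 = 25159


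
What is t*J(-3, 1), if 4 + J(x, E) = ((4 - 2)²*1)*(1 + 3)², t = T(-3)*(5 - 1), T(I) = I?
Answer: -720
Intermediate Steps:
t = -12 (t = -3*(5 - 1) = -3*4 = -12)
J(x, E) = 60 (J(x, E) = -4 + ((4 - 2)²*1)*(1 + 3)² = -4 + (2²*1)*4² = -4 + (4*1)*16 = -4 + 4*16 = -4 + 64 = 60)
t*J(-3, 1) = -12*60 = -720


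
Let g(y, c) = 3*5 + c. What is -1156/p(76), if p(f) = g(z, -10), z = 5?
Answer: -1156/5 ≈ -231.20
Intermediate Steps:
g(y, c) = 15 + c
p(f) = 5 (p(f) = 15 - 10 = 5)
-1156/p(76) = -1156/5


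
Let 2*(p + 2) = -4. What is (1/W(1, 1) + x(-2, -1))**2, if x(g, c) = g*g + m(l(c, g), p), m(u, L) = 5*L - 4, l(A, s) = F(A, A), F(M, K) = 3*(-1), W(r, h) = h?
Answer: 361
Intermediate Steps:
p = -4 (p = -2 + (1/2)*(-4) = -2 - 2 = -4)
F(M, K) = -3
l(A, s) = -3
m(u, L) = -4 + 5*L
x(g, c) = -24 + g**2 (x(g, c) = g*g + (-4 + 5*(-4)) = g**2 + (-4 - 20) = g**2 - 24 = -24 + g**2)
(1/W(1, 1) + x(-2, -1))**2 = (1/1 + (-24 + (-2)**2))**2 = (1 + (-24 + 4))**2 = (1 - 20)**2 = (-19)**2 = 361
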